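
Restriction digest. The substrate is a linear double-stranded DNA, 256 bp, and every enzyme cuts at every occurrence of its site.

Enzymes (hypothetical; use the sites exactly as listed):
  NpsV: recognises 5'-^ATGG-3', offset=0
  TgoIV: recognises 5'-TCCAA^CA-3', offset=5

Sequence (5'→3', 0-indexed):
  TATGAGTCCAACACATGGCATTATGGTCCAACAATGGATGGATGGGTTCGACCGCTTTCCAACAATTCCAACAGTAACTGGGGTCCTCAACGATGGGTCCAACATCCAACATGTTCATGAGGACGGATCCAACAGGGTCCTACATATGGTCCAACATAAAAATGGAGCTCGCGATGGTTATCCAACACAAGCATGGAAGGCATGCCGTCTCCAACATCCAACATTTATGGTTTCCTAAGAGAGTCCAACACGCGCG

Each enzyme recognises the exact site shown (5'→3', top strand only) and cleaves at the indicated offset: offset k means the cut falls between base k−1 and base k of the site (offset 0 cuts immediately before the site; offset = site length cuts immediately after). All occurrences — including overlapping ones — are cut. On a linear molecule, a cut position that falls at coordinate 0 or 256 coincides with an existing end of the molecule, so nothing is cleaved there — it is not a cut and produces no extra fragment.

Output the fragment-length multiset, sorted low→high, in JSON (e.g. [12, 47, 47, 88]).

[2,3,4,4,5,7,7,7,7,8,8,9,9,9,10,11,12,12,13,21,21,22,22,23]

Site scan:
  NpsV ATGG/0: at [14, 22, 33, 37, 41, 92, 145, 161, 173, 192, 226] ⇒ [14, 22, 33, 37, 41, 92, 145, 161, 173, 192, 226]
  TgoIV TCCAACA/5: at [6, 26, 57, 66, 97, 104, 127, 149, 180, 209, 216, 243] ⇒ [11, 31, 62, 71, 102, 109, 132, 154, 185, 214, 221, 248]

Pooled cuts: [11, 14, 22, 31, 33, 37, 41, 62, 71, 92, 102, 109, 132, 145, 154, 161, 173, 185, 192, 214, 221, 226, 248]

Fragments:
  [0,11): 11 bp
  [11,14): 3 bp
  [14,22): 8 bp
  [22,31): 9 bp
  [31,33): 2 bp
  [33,37): 4 bp
  [37,41): 4 bp
  [41,62): 21 bp
  [62,71): 9 bp
  [71,92): 21 bp
  [92,102): 10 bp
  [102,109): 7 bp
  [109,132): 23 bp
  [132,145): 13 bp
  [145,154): 9 bp
  [154,161): 7 bp
  [161,173): 12 bp
  [173,185): 12 bp
  [185,192): 7 bp
  [192,214): 22 bp
  [214,221): 7 bp
  [221,226): 5 bp
  [226,248): 22 bp
  [248,256): 8 bp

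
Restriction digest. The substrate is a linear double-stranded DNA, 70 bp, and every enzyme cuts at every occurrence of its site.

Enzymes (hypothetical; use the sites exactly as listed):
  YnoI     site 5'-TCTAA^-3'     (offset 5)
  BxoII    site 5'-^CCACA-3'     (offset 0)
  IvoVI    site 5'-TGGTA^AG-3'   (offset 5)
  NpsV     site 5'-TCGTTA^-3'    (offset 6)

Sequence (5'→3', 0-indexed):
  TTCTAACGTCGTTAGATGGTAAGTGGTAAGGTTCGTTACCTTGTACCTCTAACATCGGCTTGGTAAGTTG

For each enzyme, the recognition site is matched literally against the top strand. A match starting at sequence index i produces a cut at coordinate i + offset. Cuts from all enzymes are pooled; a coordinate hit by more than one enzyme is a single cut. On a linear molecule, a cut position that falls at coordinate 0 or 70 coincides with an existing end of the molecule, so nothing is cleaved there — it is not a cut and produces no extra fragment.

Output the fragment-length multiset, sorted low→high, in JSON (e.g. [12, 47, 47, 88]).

Scan for sites:
  YnoI TCTAA/5: at [1, 47] ⇒ [6, 52]
  BxoII (CCACA, off=0): no sites
  IvoVI TGGTAAG/5: at [16, 23, 60] ⇒ [21, 28, 65]
  NpsV TCGTTA/6: at [8, 32] ⇒ [14, 38]

All cut coordinates (distinct, sorted): [6, 14, 21, 28, 38, 52, 65]

Fragment lengths:
  [0,6): 6 bp
  [6,14): 8 bp
  [14,21): 7 bp
  [21,28): 7 bp
  [28,38): 10 bp
  [38,52): 14 bp
  [52,65): 13 bp
  [65,70): 5 bp

[5,6,7,7,8,10,13,14]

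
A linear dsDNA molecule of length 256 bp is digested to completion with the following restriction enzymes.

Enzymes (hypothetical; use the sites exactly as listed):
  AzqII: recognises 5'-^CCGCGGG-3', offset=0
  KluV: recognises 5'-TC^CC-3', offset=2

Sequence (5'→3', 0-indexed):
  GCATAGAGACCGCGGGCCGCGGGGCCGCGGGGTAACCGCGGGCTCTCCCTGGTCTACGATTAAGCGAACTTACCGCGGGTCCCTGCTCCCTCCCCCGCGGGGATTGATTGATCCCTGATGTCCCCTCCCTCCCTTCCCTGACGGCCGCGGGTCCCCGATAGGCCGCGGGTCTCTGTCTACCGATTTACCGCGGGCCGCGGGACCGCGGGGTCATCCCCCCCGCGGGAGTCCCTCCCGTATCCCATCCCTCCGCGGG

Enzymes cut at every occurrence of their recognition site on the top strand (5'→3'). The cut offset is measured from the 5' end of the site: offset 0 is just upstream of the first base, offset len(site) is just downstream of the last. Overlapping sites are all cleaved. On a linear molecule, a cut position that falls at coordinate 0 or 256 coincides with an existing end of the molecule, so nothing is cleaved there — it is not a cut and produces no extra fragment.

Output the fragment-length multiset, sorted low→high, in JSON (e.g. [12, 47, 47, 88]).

Scan for sites:
  AzqII CCGCGGG/0: at [9, 16, 24, 35, 72, 94, 144, 162, 187, 194, 202, 219, 249] ⇒ [9, 16, 24, 35, 72, 94, 144, 162, 187, 194, 202, 219, 249]
  KluV TCCC/2: at [45, 79, 86, 90, 111, 120, 125, 129, 134, 151, 213, 228, 232, 239, 244] ⇒ [47, 81, 88, 92, 113, 122, 127, 131, 136, 153, 215, 230, 234, 241, 246]

Pooled cuts: [9, 16, 24, 35, 47, 72, 81, 88, 92, 94, 113, 122, 127, 131, 136, 144, 153, 162, 187, 194, 202, 215, 219, 230, 234, 241, 246, 249]

Fragments:
  [0,9): 9 bp
  [9,16): 7 bp
  [16,24): 8 bp
  [24,35): 11 bp
  [35,47): 12 bp
  [47,72): 25 bp
  [72,81): 9 bp
  [81,88): 7 bp
  [88,92): 4 bp
  [92,94): 2 bp
  [94,113): 19 bp
  [113,122): 9 bp
  [122,127): 5 bp
  [127,131): 4 bp
  [131,136): 5 bp
  [136,144): 8 bp
  [144,153): 9 bp
  [153,162): 9 bp
  [162,187): 25 bp
  [187,194): 7 bp
  [194,202): 8 bp
  [202,215): 13 bp
  [215,219): 4 bp
  [219,230): 11 bp
  [230,234): 4 bp
  [234,241): 7 bp
  [241,246): 5 bp
  [246,249): 3 bp
  [249,256): 7 bp

[2,3,4,4,4,4,5,5,5,7,7,7,7,7,8,8,8,9,9,9,9,9,11,11,12,13,19,25,25]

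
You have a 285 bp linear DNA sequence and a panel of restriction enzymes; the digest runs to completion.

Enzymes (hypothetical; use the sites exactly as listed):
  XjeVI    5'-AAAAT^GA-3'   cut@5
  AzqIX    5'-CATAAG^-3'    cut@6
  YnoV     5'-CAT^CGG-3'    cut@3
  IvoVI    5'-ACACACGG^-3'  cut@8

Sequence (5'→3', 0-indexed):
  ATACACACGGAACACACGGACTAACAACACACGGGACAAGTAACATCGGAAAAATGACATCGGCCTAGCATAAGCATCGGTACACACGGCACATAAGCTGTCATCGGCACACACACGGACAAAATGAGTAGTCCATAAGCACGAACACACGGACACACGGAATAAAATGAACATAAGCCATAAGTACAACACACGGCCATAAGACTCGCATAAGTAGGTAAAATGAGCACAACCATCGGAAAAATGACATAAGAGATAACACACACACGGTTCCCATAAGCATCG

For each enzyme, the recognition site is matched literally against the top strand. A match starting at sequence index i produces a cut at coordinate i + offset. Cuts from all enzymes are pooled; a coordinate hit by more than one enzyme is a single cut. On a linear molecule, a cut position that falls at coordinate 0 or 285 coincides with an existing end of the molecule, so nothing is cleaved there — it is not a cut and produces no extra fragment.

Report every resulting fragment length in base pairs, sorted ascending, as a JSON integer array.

Scan for sites:
  XjeVI AAAATGA/5: at [50, 120, 163, 219, 240] ⇒ [55, 125, 168, 224, 245]
  AzqIX CATAAG/6: at [68, 91, 133, 171, 178, 197, 208, 247, 274] ⇒ [74, 97, 139, 177, 184, 203, 214, 253, 280]
  YnoV CATCGG/3: at [43, 57, 74, 101, 233] ⇒ [46, 60, 77, 104, 236]
  IvoVI ACACACGG/8: at [2, 11, 26, 81, 110, 144, 152, 188, 262] ⇒ [10, 19, 34, 89, 118, 152, 160, 196, 270]

Pooled cuts: [10, 19, 34, 46, 55, 60, 74, 77, 89, 97, 104, 118, 125, 139, 152, 160, 168, 177, 184, 196, 203, 214, 224, 236, 245, 253, 270, 280]

Fragments:
  [0,10): 10 bp
  [10,19): 9 bp
  [19,34): 15 bp
  [34,46): 12 bp
  [46,55): 9 bp
  [55,60): 5 bp
  [60,74): 14 bp
  [74,77): 3 bp
  [77,89): 12 bp
  [89,97): 8 bp
  [97,104): 7 bp
  [104,118): 14 bp
  [118,125): 7 bp
  [125,139): 14 bp
  [139,152): 13 bp
  [152,160): 8 bp
  [160,168): 8 bp
  [168,177): 9 bp
  [177,184): 7 bp
  [184,196): 12 bp
  [196,203): 7 bp
  [203,214): 11 bp
  [214,224): 10 bp
  [224,236): 12 bp
  [236,245): 9 bp
  [245,253): 8 bp
  [253,270): 17 bp
  [270,280): 10 bp
  [280,285): 5 bp

[3,5,5,7,7,7,7,8,8,8,8,9,9,9,9,10,10,10,11,12,12,12,12,13,14,14,14,15,17]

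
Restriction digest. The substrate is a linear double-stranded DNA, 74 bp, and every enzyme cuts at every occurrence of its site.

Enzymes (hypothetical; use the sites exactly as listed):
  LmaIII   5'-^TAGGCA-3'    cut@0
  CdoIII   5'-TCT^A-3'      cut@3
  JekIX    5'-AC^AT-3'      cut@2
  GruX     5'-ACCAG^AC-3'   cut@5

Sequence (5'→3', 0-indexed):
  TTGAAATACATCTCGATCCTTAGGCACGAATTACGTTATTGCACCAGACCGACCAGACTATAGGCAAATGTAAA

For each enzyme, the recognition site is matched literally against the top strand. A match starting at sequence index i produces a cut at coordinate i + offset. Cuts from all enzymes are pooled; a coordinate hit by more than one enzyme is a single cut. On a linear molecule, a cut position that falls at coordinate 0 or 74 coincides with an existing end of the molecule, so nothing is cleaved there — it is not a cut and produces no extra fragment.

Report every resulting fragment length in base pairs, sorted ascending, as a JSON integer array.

Site scan:
  LmaIII TAGGCA/0: at [20, 60] ⇒ [20, 60]
  CdoIII (TCTA, off=3): no sites
  JekIX ACAT/2: at [7] ⇒ [9]
  GruX ACCAGAC/5: at [42, 51] ⇒ [47, 56]

All cut coordinates (distinct, sorted): [9, 20, 47, 56, 60]

Fragments:
  [0,9): 9 bp
  [9,20): 11 bp
  [20,47): 27 bp
  [47,56): 9 bp
  [56,60): 4 bp
  [60,74): 14 bp

[4,9,9,11,14,27]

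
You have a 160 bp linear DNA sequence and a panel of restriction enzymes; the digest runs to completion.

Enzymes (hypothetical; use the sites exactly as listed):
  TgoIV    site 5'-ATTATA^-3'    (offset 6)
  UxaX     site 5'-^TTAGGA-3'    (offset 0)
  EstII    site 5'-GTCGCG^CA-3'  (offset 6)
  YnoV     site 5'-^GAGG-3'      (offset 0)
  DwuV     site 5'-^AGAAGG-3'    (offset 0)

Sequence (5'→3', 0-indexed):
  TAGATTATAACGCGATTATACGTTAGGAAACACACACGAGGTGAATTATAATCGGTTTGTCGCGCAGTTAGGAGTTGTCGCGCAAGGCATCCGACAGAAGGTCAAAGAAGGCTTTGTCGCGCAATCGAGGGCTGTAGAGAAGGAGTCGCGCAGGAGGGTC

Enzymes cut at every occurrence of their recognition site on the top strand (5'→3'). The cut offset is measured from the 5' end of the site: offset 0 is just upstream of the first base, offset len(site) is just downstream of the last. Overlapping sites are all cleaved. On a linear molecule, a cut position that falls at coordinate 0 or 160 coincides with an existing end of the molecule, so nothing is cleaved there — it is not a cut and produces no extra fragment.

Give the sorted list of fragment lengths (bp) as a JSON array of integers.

Scan for sites:
  TgoIV ATTATA/6: at [3, 14, 44] ⇒ [9, 20, 50]
  UxaX TTAGGA/0: at [22, 67] ⇒ [22, 67]
  EstII GTCGCGCA/6: at [58, 76, 115, 144] ⇒ [64, 82, 121, 150]
  YnoV GAGG/0: at [37, 126, 153] ⇒ [37, 126, 153]
  DwuV AGAAGG/0: at [95, 105, 137] ⇒ [95, 105, 137]

Pooled cuts: [9, 20, 22, 37, 50, 64, 67, 82, 95, 105, 121, 126, 137, 150, 153]

Fragments:
  [0,9): 9 bp
  [9,20): 11 bp
  [20,22): 2 bp
  [22,37): 15 bp
  [37,50): 13 bp
  [50,64): 14 bp
  [64,67): 3 bp
  [67,82): 15 bp
  [82,95): 13 bp
  [95,105): 10 bp
  [105,121): 16 bp
  [121,126): 5 bp
  [126,137): 11 bp
  [137,150): 13 bp
  [150,153): 3 bp
  [153,160): 7 bp

[2,3,3,5,7,9,10,11,11,13,13,13,14,15,15,16]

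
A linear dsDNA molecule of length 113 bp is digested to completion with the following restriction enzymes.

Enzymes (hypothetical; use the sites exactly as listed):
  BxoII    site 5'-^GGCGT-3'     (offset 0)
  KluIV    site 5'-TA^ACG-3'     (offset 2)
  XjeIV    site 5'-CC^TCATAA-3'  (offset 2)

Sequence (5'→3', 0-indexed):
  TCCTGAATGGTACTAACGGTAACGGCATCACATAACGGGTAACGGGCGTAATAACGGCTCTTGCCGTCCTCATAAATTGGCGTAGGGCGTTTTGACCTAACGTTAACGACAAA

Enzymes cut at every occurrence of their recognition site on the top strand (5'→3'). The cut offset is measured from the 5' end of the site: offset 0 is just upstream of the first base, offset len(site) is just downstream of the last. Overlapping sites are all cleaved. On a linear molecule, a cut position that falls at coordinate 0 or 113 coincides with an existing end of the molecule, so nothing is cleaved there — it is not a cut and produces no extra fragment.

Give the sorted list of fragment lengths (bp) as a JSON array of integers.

[3,6,6,7,7,8,9,9,13,14,15,16]

Scan for sites:
  BxoII GGCGT/0: at [44, 78, 85] ⇒ [44, 78, 85]
  KluIV TAACG/2: at [13, 19, 32, 39, 51, 97, 103] ⇒ [15, 21, 34, 41, 53, 99, 105]
  XjeIV CCTCATAA/2: at [67] ⇒ [69]

All cut coordinates (distinct, sorted): [15, 21, 34, 41, 44, 53, 69, 78, 85, 99, 105]

Fragment lengths:
  [0,15): 15 bp
  [15,21): 6 bp
  [21,34): 13 bp
  [34,41): 7 bp
  [41,44): 3 bp
  [44,53): 9 bp
  [53,69): 16 bp
  [69,78): 9 bp
  [78,85): 7 bp
  [85,99): 14 bp
  [99,105): 6 bp
  [105,113): 8 bp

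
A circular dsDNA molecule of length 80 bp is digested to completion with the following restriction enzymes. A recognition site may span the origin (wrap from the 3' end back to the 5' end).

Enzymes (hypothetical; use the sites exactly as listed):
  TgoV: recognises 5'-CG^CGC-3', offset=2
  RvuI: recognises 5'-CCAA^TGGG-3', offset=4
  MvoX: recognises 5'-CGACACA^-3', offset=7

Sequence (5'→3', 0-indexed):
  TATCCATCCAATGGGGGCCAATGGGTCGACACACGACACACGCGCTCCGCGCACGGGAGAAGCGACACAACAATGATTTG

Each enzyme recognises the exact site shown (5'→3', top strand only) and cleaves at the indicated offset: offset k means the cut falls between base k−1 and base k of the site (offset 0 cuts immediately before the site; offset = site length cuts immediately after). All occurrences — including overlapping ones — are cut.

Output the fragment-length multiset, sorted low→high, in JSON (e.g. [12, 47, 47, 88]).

Per-enzyme occurrences:
  TgoV (CGCGC, off=2): starts [40, 47] → cuts [42, 49]
  RvuI (CCAATGGG, off=4): starts [7, 17] → cuts [11, 21]
  MvoX (CGACACA, off=7): starts [26, 33, 62] → cuts [33, 40, 69]

All cut coordinates (distinct, sorted): [11, 21, 33, 40, 42, 49, 69]

Fragments:
  11→21: 10 bp
  21→33: 12 bp
  33→40: 7 bp
  40→42: 2 bp
  42→49: 7 bp
  49→69: 20 bp
  69→11 (wrap): 80-69+11 = 22 bp

[2,7,7,10,12,20,22]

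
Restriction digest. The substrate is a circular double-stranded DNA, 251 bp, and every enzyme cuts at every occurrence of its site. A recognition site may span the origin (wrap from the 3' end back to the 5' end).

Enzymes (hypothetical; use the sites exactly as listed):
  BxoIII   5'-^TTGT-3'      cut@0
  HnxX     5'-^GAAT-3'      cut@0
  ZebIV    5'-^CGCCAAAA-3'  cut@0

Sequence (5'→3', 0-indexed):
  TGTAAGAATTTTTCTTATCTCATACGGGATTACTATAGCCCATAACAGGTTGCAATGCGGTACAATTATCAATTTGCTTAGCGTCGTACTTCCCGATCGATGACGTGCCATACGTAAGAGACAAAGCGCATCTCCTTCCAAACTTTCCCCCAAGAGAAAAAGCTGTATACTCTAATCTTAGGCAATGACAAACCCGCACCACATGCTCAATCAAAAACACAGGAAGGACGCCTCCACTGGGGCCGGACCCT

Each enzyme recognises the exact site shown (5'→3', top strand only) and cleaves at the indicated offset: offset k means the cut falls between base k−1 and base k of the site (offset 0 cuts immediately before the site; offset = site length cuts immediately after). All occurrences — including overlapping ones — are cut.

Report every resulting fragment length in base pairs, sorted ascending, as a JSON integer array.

[6,245]

Per-enzyme occurrences:
  BxoIII TTGT/0: at [250] ⇒ [250]
  HnxX GAAT/0: at [5] ⇒ [5]
  ZebIV (CGCCAAAA, off=0): no sites

All cut coordinates (distinct, sorted): [5, 250]

Fragments:
  5→250: 245 bp
  250→5 (wrap): 251-250+5 = 6 bp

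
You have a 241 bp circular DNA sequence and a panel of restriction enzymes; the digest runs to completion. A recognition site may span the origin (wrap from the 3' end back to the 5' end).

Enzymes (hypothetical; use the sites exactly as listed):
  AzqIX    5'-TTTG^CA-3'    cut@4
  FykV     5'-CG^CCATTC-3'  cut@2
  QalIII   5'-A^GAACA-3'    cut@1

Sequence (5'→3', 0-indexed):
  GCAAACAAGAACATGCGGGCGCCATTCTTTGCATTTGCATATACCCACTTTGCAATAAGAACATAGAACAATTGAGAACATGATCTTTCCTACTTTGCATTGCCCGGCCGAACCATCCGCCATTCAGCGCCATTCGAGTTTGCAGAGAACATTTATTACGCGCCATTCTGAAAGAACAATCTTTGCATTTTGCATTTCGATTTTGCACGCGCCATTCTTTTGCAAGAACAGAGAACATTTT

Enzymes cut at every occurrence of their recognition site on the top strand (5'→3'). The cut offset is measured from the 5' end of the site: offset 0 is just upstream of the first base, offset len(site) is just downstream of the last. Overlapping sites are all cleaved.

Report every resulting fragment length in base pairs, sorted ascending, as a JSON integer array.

Scan for sites:
  AzqIX (TTTGCA, off=4): starts [27, 33, 48, 93, 138, 181, 188, 201, 218, 238] → cuts [1, 31, 37, 52, 97, 142, 185, 192, 205, 222]
  FykV (CGCCATTC, off=2): starts [19, 117, 127, 160, 209] → cuts [21, 119, 129, 162, 211]
  QalIII (AGAACA, off=1): starts [7, 57, 64, 74, 145, 172, 224, 231] → cuts [8, 58, 65, 75, 146, 173, 225, 232]

All cut coordinates (distinct, sorted): [1, 8, 21, 31, 37, 52, 58, 65, 75, 97, 119, 129, 142, 146, 162, 173, 185, 192, 205, 211, 222, 225, 232]

Fragment lengths:
  1→8: 7 bp
  8→21: 13 bp
  21→31: 10 bp
  31→37: 6 bp
  37→52: 15 bp
  52→58: 6 bp
  58→65: 7 bp
  65→75: 10 bp
  75→97: 22 bp
  97→119: 22 bp
  119→129: 10 bp
  129→142: 13 bp
  142→146: 4 bp
  146→162: 16 bp
  162→173: 11 bp
  173→185: 12 bp
  185→192: 7 bp
  192→205: 13 bp
  205→211: 6 bp
  211→222: 11 bp
  222→225: 3 bp
  225→232: 7 bp
  232→1 (wrap): 241-232+1 = 10 bp

[3,4,6,6,6,7,7,7,7,10,10,10,10,11,11,12,13,13,13,15,16,22,22]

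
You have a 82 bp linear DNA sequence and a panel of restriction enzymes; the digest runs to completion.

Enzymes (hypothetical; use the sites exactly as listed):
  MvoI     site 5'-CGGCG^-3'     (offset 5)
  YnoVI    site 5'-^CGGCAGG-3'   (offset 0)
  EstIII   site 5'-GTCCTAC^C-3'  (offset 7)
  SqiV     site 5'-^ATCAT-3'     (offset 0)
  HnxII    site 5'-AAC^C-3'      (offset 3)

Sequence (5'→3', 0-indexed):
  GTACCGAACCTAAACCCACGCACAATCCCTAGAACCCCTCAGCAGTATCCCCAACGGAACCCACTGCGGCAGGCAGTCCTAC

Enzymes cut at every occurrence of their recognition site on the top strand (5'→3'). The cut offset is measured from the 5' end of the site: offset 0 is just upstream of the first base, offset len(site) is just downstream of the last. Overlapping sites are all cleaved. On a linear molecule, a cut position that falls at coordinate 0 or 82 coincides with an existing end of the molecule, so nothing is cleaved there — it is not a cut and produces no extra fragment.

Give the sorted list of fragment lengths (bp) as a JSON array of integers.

Scan for sites:
  MvoI (CGGCG, off=5): no sites
  YnoVI (CGGCAGG, off=0): starts [66] → cuts [66]
  EstIII (GTCCTACC, off=7): no sites
  SqiV (ATCAT, off=0): no sites
  HnxII (AACC, off=3): starts [6, 12, 32, 57] → cuts [9, 15, 35, 60]

All cut coordinates (distinct, sorted): [9, 15, 35, 60, 66]

Fragment lengths:
  [0,9): 9 bp
  [9,15): 6 bp
  [15,35): 20 bp
  [35,60): 25 bp
  [60,66): 6 bp
  [66,82): 16 bp

[6,6,9,16,20,25]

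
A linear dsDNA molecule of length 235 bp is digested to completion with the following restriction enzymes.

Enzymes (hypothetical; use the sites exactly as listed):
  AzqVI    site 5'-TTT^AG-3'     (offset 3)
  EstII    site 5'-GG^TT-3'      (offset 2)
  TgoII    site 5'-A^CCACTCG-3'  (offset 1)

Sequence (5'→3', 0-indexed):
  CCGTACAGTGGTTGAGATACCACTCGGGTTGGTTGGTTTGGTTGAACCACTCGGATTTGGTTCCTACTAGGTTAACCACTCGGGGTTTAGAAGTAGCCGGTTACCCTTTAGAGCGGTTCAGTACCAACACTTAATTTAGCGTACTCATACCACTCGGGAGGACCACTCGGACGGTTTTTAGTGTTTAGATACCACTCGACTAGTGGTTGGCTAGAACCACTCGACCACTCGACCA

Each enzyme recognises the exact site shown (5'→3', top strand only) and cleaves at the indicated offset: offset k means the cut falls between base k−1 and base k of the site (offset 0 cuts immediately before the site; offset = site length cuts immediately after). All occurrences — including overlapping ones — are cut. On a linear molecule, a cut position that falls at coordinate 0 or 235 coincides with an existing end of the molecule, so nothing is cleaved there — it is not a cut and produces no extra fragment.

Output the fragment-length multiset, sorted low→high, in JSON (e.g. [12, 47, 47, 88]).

[3,4,4,4,5,5,5,5,7,7,8,8,9,9,10,10,11,11,11,12,12,12,13,14,15,21]

Scan for sites:
  AzqVI TTTAG/3: at [85, 106, 134, 176, 183] ⇒ [88, 109, 137, 179, 186]
  EstII GGTT/2: at [9, 26, 30, 34, 39, 58, 69, 83, 98, 114, 172, 204] ⇒ [11, 28, 32, 36, 41, 60, 71, 85, 100, 116, 174, 206]
  TgoII ACCACTCG/1: at [18, 45, 74, 148, 161, 190, 215, 223] ⇒ [19, 46, 75, 149, 162, 191, 216, 224]

All cut coordinates (distinct, sorted): [11, 19, 28, 32, 36, 41, 46, 60, 71, 75, 85, 88, 100, 109, 116, 137, 149, 162, 174, 179, 186, 191, 206, 216, 224]

Fragment lengths:
  [0,11): 11 bp
  [11,19): 8 bp
  [19,28): 9 bp
  [28,32): 4 bp
  [32,36): 4 bp
  [36,41): 5 bp
  [41,46): 5 bp
  [46,60): 14 bp
  [60,71): 11 bp
  [71,75): 4 bp
  [75,85): 10 bp
  [85,88): 3 bp
  [88,100): 12 bp
  [100,109): 9 bp
  [109,116): 7 bp
  [116,137): 21 bp
  [137,149): 12 bp
  [149,162): 13 bp
  [162,174): 12 bp
  [174,179): 5 bp
  [179,186): 7 bp
  [186,191): 5 bp
  [191,206): 15 bp
  [206,216): 10 bp
  [216,224): 8 bp
  [224,235): 11 bp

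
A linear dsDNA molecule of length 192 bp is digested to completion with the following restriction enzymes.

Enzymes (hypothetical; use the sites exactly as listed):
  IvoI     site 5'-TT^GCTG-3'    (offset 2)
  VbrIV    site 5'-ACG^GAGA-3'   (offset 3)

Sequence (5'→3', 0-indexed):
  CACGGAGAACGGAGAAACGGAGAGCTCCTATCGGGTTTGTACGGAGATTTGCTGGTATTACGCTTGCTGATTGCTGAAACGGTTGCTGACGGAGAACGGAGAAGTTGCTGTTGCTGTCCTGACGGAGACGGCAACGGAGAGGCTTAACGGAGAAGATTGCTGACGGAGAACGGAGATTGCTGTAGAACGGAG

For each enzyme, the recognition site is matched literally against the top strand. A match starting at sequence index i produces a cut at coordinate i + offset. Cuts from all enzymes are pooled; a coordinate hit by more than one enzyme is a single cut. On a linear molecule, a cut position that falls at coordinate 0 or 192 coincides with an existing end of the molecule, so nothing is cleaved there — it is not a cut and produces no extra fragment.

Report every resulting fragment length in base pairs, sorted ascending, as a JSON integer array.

Scan for sites:
  IvoI (TTGCTG, off=2): starts [48, 63, 70, 82, 104, 110, 156, 176] → cuts [50, 65, 72, 84, 106, 112, 158, 178]
  VbrIV (ACGGAGA, off=3): starts [1, 8, 16, 40, 88, 95, 121, 133, 146, 162, 169] → cuts [4, 11, 19, 43, 91, 98, 124, 136, 149, 165, 172]

All cut coordinates (distinct, sorted): [4, 11, 19, 43, 50, 65, 72, 84, 91, 98, 106, 112, 124, 136, 149, 158, 165, 172, 178]

Fragment lengths:
  [0,4): 4 bp
  [4,11): 7 bp
  [11,19): 8 bp
  [19,43): 24 bp
  [43,50): 7 bp
  [50,65): 15 bp
  [65,72): 7 bp
  [72,84): 12 bp
  [84,91): 7 bp
  [91,98): 7 bp
  [98,106): 8 bp
  [106,112): 6 bp
  [112,124): 12 bp
  [124,136): 12 bp
  [136,149): 13 bp
  [149,158): 9 bp
  [158,165): 7 bp
  [165,172): 7 bp
  [172,178): 6 bp
  [178,192): 14 bp

[4,6,6,7,7,7,7,7,7,7,8,8,9,12,12,12,13,14,15,24]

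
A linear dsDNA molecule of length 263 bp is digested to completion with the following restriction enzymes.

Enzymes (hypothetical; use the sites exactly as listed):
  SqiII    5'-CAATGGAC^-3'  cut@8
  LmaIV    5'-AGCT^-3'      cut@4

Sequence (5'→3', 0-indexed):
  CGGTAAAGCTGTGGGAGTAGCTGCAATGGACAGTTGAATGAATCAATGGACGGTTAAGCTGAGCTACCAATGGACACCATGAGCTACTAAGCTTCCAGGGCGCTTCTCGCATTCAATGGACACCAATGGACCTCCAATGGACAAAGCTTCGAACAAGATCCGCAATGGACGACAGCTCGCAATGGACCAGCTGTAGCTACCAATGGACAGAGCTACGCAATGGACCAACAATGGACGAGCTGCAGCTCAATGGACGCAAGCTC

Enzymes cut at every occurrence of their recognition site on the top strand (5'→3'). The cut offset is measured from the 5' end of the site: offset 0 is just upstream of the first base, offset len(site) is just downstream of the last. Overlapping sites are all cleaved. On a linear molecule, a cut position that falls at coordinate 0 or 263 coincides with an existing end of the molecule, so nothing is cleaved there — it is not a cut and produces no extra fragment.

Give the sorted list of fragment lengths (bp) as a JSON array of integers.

Scan for sites:
  SqiII (CAATGGAC, off=8): starts [23, 43, 67, 113, 123, 134, 162, 179, 200, 217, 228, 247] → cuts [31, 51, 75, 121, 131, 142, 170, 187, 208, 225, 236, 255]
  LmaIV (AGCT, off=4): starts [6, 18, 56, 61, 81, 89, 144, 173, 188, 194, 210, 237, 243, 258] → cuts [10, 22, 60, 65, 85, 93, 148, 177, 192, 198, 214, 241, 247, 262]

All cut coordinates (distinct, sorted): [10, 22, 31, 51, 60, 65, 75, 85, 93, 121, 131, 142, 148, 170, 177, 187, 192, 198, 208, 214, 225, 236, 241, 247, 255, 262]

Fragment lengths:
  [0,10): 10 bp
  [10,22): 12 bp
  [22,31): 9 bp
  [31,51): 20 bp
  [51,60): 9 bp
  [60,65): 5 bp
  [65,75): 10 bp
  [75,85): 10 bp
  [85,93): 8 bp
  [93,121): 28 bp
  [121,131): 10 bp
  [131,142): 11 bp
  [142,148): 6 bp
  [148,170): 22 bp
  [170,177): 7 bp
  [177,187): 10 bp
  [187,192): 5 bp
  [192,198): 6 bp
  [198,208): 10 bp
  [208,214): 6 bp
  [214,225): 11 bp
  [225,236): 11 bp
  [236,241): 5 bp
  [241,247): 6 bp
  [247,255): 8 bp
  [255,262): 7 bp
  [262,263): 1 bp

[1,5,5,5,6,6,6,6,7,7,8,8,9,9,10,10,10,10,10,10,11,11,11,12,20,22,28]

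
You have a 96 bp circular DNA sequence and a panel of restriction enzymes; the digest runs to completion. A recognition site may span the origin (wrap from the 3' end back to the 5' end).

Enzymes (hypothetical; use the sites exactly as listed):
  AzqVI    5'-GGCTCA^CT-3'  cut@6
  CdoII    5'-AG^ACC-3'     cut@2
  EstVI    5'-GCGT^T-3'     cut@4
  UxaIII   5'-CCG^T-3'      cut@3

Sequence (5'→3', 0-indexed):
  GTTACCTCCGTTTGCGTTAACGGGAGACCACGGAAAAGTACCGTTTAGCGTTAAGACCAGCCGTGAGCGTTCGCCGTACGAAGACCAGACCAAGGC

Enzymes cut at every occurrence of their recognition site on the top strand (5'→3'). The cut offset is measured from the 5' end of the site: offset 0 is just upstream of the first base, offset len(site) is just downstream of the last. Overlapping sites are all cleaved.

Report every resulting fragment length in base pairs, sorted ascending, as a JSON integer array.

Scan for sites:
  AzqVI (GGCTCACT, off=6): no sites
  CdoII AGACC/2: at [24, 53, 81, 86] ⇒ [26, 55, 83, 88]
  EstVI GCGTT/4: at [13, 47, 66, 94] ⇒ [2, 17, 51, 70]
  UxaIII CCGT/3: at [7, 40, 60, 73] ⇒ [10, 43, 63, 76]

All cut coordinates (distinct, sorted): [2, 10, 17, 26, 43, 51, 55, 63, 70, 76, 83, 88]

Fragments:
  2→10: 8 bp
  10→17: 7 bp
  17→26: 9 bp
  26→43: 17 bp
  43→51: 8 bp
  51→55: 4 bp
  55→63: 8 bp
  63→70: 7 bp
  70→76: 6 bp
  76→83: 7 bp
  83→88: 5 bp
  88→2 (wrap): 96-88+2 = 10 bp

[4,5,6,7,7,7,8,8,8,9,10,17]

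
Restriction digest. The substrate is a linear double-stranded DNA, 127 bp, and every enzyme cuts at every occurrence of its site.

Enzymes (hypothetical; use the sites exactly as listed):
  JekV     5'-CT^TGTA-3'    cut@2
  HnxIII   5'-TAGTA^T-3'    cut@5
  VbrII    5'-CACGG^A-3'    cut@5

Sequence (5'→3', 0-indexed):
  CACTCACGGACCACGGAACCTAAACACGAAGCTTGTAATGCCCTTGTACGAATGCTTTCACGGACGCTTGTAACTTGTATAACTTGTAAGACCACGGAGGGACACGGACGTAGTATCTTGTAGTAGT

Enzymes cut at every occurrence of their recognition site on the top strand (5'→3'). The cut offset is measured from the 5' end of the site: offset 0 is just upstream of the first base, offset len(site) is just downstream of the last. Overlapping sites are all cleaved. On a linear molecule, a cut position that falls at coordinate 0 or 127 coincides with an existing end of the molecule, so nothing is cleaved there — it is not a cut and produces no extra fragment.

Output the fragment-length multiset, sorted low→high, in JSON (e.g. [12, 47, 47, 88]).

Per-enzyme occurrences:
  JekV (CTTGTA, off=2): starts [31, 42, 66, 73, 82, 116] → cuts [33, 44, 68, 75, 84, 118]
  HnxIII (TAGTAT, off=5): starts [110] → cuts [115]
  VbrII (CACGGA, off=5): starts [4, 11, 58, 92, 102] → cuts [9, 16, 63, 97, 107]

Pooled cuts: [9, 16, 33, 44, 63, 68, 75, 84, 97, 107, 115, 118]

Fragment lengths:
  [0,9): 9 bp
  [9,16): 7 bp
  [16,33): 17 bp
  [33,44): 11 bp
  [44,63): 19 bp
  [63,68): 5 bp
  [68,75): 7 bp
  [75,84): 9 bp
  [84,97): 13 bp
  [97,107): 10 bp
  [107,115): 8 bp
  [115,118): 3 bp
  [118,127): 9 bp

[3,5,7,7,8,9,9,9,10,11,13,17,19]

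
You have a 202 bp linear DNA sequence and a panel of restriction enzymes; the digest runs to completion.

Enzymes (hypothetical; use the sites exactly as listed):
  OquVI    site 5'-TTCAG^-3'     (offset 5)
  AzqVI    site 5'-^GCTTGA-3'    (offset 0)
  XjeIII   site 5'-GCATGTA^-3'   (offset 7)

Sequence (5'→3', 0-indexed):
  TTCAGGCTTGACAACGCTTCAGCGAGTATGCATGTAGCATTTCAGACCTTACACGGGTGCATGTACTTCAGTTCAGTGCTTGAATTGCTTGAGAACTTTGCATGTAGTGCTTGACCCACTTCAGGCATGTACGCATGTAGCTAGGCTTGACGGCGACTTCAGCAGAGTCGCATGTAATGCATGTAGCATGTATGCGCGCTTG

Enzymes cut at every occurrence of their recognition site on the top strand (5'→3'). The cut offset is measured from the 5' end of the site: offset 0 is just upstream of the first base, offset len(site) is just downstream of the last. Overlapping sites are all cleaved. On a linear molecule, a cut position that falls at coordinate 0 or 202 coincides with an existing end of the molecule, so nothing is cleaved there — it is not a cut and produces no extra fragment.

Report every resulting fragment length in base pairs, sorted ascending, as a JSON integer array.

Site scan:
  OquVI TTCAG/5: at [0, 17, 40, 66, 71, 119, 157] ⇒ [5, 22, 45, 71, 76, 124, 162]
  AzqVI GCTTGA/0: at [5, 77, 86, 108, 144] ⇒ [5, 77, 86, 108, 144]
  XjeIII GCATGTA/7: at [29, 58, 99, 124, 132, 169, 178, 185] ⇒ [36, 65, 106, 131, 139, 176, 185, 192]

All cut coordinates (distinct, sorted): [5, 22, 36, 45, 65, 71, 76, 77, 86, 106, 108, 124, 131, 139, 144, 162, 176, 185, 192]

Fragment lengths:
  [0,5): 5 bp
  [5,22): 17 bp
  [22,36): 14 bp
  [36,45): 9 bp
  [45,65): 20 bp
  [65,71): 6 bp
  [71,76): 5 bp
  [76,77): 1 bp
  [77,86): 9 bp
  [86,106): 20 bp
  [106,108): 2 bp
  [108,124): 16 bp
  [124,131): 7 bp
  [131,139): 8 bp
  [139,144): 5 bp
  [144,162): 18 bp
  [162,176): 14 bp
  [176,185): 9 bp
  [185,192): 7 bp
  [192,202): 10 bp

[1,2,5,5,5,6,7,7,8,9,9,9,10,14,14,16,17,18,20,20]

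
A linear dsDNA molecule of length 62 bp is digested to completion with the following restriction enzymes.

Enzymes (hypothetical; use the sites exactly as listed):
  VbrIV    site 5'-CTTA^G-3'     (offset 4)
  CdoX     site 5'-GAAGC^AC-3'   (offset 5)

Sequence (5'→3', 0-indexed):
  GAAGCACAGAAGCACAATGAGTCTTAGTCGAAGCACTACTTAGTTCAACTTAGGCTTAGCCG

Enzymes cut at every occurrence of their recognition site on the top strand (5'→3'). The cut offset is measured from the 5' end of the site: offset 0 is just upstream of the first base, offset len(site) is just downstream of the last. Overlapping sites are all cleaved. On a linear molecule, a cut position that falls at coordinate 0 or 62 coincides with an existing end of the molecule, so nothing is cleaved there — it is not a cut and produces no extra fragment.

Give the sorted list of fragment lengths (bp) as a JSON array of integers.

[4,5,6,8,8,8,10,13]

Scan for sites:
  VbrIV (CTTAG, off=4): starts [22, 38, 48, 54] → cuts [26, 42, 52, 58]
  CdoX (GAAGCAC, off=5): starts [0, 8, 29] → cuts [5, 13, 34]

All cut coordinates (distinct, sorted): [5, 13, 26, 34, 42, 52, 58]

Fragment lengths:
  [0,5): 5 bp
  [5,13): 8 bp
  [13,26): 13 bp
  [26,34): 8 bp
  [34,42): 8 bp
  [42,52): 10 bp
  [52,58): 6 bp
  [58,62): 4 bp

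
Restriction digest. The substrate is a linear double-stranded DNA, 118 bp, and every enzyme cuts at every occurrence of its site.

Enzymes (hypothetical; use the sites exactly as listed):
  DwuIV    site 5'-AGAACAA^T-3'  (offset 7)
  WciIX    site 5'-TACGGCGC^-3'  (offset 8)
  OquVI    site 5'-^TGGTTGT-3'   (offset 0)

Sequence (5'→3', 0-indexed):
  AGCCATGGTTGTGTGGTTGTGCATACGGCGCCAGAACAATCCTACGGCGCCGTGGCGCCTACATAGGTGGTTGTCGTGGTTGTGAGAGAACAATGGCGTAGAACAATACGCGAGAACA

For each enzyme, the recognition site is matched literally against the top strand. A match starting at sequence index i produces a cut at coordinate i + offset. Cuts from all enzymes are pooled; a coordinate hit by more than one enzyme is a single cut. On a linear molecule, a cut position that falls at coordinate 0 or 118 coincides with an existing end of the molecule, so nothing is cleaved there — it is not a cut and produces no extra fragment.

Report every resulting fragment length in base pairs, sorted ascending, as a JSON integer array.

[5,8,8,9,11,12,13,17,17,18]

Site scan:
  DwuIV AGAACAAT/7: at [32, 86, 99] ⇒ [39, 93, 106]
  WciIX TACGGCGC/8: at [23, 42] ⇒ [31, 50]
  OquVI TGGTTGT/0: at [5, 13, 67, 76] ⇒ [5, 13, 67, 76]

All cut coordinates (distinct, sorted): [5, 13, 31, 39, 50, 67, 76, 93, 106]

Fragment lengths:
  [0,5): 5 bp
  [5,13): 8 bp
  [13,31): 18 bp
  [31,39): 8 bp
  [39,50): 11 bp
  [50,67): 17 bp
  [67,76): 9 bp
  [76,93): 17 bp
  [93,106): 13 bp
  [106,118): 12 bp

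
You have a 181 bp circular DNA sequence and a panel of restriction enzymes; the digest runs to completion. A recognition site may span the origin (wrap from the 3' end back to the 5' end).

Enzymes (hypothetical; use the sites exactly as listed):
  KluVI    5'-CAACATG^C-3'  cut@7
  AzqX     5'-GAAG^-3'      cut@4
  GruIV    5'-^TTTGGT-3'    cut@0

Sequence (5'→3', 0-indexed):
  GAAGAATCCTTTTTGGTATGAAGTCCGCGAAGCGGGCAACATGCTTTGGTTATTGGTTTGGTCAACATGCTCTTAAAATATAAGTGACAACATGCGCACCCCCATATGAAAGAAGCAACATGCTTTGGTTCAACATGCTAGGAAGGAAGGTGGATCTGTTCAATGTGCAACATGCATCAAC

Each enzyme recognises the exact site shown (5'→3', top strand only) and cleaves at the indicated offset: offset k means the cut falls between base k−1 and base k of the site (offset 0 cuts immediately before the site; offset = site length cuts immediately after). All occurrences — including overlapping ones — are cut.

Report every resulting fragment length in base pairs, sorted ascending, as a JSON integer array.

Site scan:
  KluVI CAACATGC/7: at [36, 62, 87, 115, 130, 167] ⇒ [43, 69, 94, 122, 137, 174]
  AzqX GAAG/4: at [0, 19, 28, 111, 141, 145] ⇒ [4, 23, 32, 115, 145, 149]
  GruIV TTTGGT/0: at [11, 44, 56, 123] ⇒ [11, 44, 56, 123]

All cut coordinates (distinct, sorted): [4, 11, 23, 32, 43, 44, 56, 69, 94, 115, 122, 123, 137, 145, 149, 174]

Fragments:
  4→11: 7 bp
  11→23: 12 bp
  23→32: 9 bp
  32→43: 11 bp
  43→44: 1 bp
  44→56: 12 bp
  56→69: 13 bp
  69→94: 25 bp
  94→115: 21 bp
  115→122: 7 bp
  122→123: 1 bp
  123→137: 14 bp
  137→145: 8 bp
  145→149: 4 bp
  149→174: 25 bp
  174→4 (wrap): 181-174+4 = 11 bp

[1,1,4,7,7,8,9,11,11,12,12,13,14,21,25,25]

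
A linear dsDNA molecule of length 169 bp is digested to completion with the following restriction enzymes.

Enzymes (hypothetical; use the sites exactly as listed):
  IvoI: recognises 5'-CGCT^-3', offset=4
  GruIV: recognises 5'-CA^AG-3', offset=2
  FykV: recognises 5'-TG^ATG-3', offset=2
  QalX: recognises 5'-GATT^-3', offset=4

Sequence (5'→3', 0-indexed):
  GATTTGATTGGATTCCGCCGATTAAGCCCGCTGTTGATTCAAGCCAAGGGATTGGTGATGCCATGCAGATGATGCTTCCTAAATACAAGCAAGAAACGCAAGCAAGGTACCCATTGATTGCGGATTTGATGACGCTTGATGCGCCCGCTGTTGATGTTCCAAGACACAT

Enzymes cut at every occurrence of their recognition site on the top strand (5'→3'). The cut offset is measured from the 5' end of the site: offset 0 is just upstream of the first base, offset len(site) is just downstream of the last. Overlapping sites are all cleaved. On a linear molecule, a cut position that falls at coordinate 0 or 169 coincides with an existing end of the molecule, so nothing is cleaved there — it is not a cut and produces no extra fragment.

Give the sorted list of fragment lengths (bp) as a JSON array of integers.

Per-enzyme occurrences:
  IvoI CGCT/4: at [28, 132, 145] ⇒ [32, 136, 149]
  GruIV CAAG/2: at [39, 44, 85, 89, 98, 102, 159] ⇒ [41, 46, 87, 91, 100, 104, 161]
  FykV TGATG/2: at [55, 69, 126, 136, 151] ⇒ [57, 71, 128, 138, 153]
  QalX GATT/4: at [0, 5, 10, 19, 35, 49, 115, 122] ⇒ [4, 9, 14, 23, 39, 53, 119, 126]

All cut coordinates (distinct, sorted): [4, 9, 14, 23, 32, 39, 41, 46, 53, 57, 71, 87, 91, 100, 104, 119, 126, 128, 136, 138, 149, 153, 161]

Fragments:
  [0,4): 4 bp
  [4,9): 5 bp
  [9,14): 5 bp
  [14,23): 9 bp
  [23,32): 9 bp
  [32,39): 7 bp
  [39,41): 2 bp
  [41,46): 5 bp
  [46,53): 7 bp
  [53,57): 4 bp
  [57,71): 14 bp
  [71,87): 16 bp
  [87,91): 4 bp
  [91,100): 9 bp
  [100,104): 4 bp
  [104,119): 15 bp
  [119,126): 7 bp
  [126,128): 2 bp
  [128,136): 8 bp
  [136,138): 2 bp
  [138,149): 11 bp
  [149,153): 4 bp
  [153,161): 8 bp
  [161,169): 8 bp

[2,2,2,4,4,4,4,4,5,5,5,7,7,7,8,8,8,9,9,9,11,14,15,16]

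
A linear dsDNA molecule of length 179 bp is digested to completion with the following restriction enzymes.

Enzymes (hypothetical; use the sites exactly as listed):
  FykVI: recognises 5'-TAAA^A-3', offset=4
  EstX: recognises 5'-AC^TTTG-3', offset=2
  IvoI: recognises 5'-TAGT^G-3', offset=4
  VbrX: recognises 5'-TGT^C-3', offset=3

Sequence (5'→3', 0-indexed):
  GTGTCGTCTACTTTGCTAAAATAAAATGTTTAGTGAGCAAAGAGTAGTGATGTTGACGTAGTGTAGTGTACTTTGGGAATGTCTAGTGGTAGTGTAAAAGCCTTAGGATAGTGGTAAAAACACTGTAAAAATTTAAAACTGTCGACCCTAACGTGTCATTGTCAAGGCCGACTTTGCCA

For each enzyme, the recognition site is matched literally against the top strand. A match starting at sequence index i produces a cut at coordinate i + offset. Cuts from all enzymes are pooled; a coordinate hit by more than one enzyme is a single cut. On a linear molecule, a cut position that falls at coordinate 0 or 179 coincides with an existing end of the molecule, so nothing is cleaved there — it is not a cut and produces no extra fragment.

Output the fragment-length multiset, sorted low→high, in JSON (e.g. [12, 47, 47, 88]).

Per-enzyme occurrences:
  FykVI TAAAA/4: at [16, 21, 94, 114, 125, 133] ⇒ [20, 25, 98, 118, 129, 137]
  EstX ACTTTG/2: at [9, 69, 170] ⇒ [11, 71, 172]
  IvoI TAGTG/4: at [30, 44, 58, 63, 83, 89, 108] ⇒ [34, 48, 62, 67, 87, 93, 112]
  VbrX TGTC/3: at [1, 79, 139, 153, 159] ⇒ [4, 82, 142, 156, 162]

All cut coordinates (distinct, sorted): [4, 11, 20, 25, 34, 48, 62, 67, 71, 82, 87, 93, 98, 112, 118, 129, 137, 142, 156, 162, 172]

Fragment lengths:
  [0,4): 4 bp
  [4,11): 7 bp
  [11,20): 9 bp
  [20,25): 5 bp
  [25,34): 9 bp
  [34,48): 14 bp
  [48,62): 14 bp
  [62,67): 5 bp
  [67,71): 4 bp
  [71,82): 11 bp
  [82,87): 5 bp
  [87,93): 6 bp
  [93,98): 5 bp
  [98,112): 14 bp
  [112,118): 6 bp
  [118,129): 11 bp
  [129,137): 8 bp
  [137,142): 5 bp
  [142,156): 14 bp
  [156,162): 6 bp
  [162,172): 10 bp
  [172,179): 7 bp

[4,4,5,5,5,5,5,6,6,6,7,7,8,9,9,10,11,11,14,14,14,14]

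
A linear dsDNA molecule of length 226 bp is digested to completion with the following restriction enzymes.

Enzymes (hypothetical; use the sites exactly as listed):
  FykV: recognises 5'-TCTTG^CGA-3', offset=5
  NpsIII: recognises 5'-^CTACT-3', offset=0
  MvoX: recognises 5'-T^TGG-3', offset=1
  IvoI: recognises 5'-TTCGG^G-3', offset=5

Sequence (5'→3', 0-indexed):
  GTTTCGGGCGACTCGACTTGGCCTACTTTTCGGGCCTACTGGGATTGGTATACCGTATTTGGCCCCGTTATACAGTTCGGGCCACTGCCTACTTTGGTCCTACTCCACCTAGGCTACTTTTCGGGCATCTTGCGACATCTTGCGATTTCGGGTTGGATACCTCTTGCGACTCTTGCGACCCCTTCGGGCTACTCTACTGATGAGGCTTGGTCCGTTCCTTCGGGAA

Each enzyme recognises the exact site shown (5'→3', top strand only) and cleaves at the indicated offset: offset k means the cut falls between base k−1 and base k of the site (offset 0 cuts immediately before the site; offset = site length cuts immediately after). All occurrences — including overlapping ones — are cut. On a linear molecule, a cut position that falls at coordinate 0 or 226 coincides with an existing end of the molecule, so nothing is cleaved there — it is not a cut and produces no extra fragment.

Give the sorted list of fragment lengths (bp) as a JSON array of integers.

[1,2,2,3,4,5,5,6,7,8,8,9,9,10,10,11,11,11,12,13,14,14,14,16,21]

Per-enzyme occurrences:
  FykV TCTTGCGA/5: at [127, 137, 161, 170] ⇒ [132, 142, 166, 175]
  NpsIII CTACT/0: at [22, 35, 88, 99, 113, 188, 193] ⇒ [22, 35, 88, 99, 113, 188, 193]
  MvoX TTGG/1: at [17, 44, 58, 93, 152, 206] ⇒ [18, 45, 59, 94, 153, 207]
  IvoI TTCGGG/5: at [2, 28, 75, 119, 146, 182, 218] ⇒ [7, 33, 80, 124, 151, 187, 223]

Pooled cuts: [7, 18, 22, 33, 35, 45, 59, 80, 88, 94, 99, 113, 124, 132, 142, 151, 153, 166, 175, 187, 188, 193, 207, 223]

Fragments:
  [0,7): 7 bp
  [7,18): 11 bp
  [18,22): 4 bp
  [22,33): 11 bp
  [33,35): 2 bp
  [35,45): 10 bp
  [45,59): 14 bp
  [59,80): 21 bp
  [80,88): 8 bp
  [88,94): 6 bp
  [94,99): 5 bp
  [99,113): 14 bp
  [113,124): 11 bp
  [124,132): 8 bp
  [132,142): 10 bp
  [142,151): 9 bp
  [151,153): 2 bp
  [153,166): 13 bp
  [166,175): 9 bp
  [175,187): 12 bp
  [187,188): 1 bp
  [188,193): 5 bp
  [193,207): 14 bp
  [207,223): 16 bp
  [223,226): 3 bp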